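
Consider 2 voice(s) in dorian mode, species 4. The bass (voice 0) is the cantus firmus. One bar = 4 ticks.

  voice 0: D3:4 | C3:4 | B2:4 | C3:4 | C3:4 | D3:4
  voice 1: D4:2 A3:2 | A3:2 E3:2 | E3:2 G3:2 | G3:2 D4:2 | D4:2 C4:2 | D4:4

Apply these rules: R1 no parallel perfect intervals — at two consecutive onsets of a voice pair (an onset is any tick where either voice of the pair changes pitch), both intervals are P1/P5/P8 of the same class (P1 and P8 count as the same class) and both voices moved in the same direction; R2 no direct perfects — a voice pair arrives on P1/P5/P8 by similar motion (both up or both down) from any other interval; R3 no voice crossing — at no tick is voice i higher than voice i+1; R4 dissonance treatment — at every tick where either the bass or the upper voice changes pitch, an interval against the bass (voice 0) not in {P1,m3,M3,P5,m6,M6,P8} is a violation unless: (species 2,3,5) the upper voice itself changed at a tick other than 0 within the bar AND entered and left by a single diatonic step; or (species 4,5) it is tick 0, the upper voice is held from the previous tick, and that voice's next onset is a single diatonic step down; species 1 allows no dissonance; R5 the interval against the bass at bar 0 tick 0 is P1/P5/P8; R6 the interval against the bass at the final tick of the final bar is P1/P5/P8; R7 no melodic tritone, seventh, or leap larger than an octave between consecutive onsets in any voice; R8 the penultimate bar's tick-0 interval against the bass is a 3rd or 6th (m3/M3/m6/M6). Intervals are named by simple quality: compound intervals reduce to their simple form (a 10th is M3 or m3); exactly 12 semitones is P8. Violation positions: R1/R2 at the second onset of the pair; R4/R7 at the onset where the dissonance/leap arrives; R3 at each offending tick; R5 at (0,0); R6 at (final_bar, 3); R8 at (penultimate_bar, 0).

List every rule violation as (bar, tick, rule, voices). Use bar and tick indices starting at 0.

bar 0: v0=D3 v1=D4 downbeat P8
bar 1: v0=C3 v1=A3 downbeat M6
bar 2: v0=B2 v1=E3 downbeat P4
bar 3: v0=C3 v1=G3 downbeat P5
bar 4: v0=C3 v1=D4 downbeat M2
bar 5: v0=D3 v1=D4 downbeat P8
  -> R4 @ bar 2 tick 0 v(0, 1): B2/E3 P4 untreated
  -> R4 @ bar 3 tick 2 v(0, 1): C3/D4 M2 untreated
  -> R8 @ bar 4 tick 0 v(0, 1): penult M2 not 3rd/6th
  -> R1 @ bar 5 tick 0 v(0, 1): C3/C4 P8 -> D3/D4 P8 similar

(2, 0, R4, (0, 1))
(3, 2, R4, (0, 1))
(4, 0, R8, (0, 1))
(5, 0, R1, (0, 1))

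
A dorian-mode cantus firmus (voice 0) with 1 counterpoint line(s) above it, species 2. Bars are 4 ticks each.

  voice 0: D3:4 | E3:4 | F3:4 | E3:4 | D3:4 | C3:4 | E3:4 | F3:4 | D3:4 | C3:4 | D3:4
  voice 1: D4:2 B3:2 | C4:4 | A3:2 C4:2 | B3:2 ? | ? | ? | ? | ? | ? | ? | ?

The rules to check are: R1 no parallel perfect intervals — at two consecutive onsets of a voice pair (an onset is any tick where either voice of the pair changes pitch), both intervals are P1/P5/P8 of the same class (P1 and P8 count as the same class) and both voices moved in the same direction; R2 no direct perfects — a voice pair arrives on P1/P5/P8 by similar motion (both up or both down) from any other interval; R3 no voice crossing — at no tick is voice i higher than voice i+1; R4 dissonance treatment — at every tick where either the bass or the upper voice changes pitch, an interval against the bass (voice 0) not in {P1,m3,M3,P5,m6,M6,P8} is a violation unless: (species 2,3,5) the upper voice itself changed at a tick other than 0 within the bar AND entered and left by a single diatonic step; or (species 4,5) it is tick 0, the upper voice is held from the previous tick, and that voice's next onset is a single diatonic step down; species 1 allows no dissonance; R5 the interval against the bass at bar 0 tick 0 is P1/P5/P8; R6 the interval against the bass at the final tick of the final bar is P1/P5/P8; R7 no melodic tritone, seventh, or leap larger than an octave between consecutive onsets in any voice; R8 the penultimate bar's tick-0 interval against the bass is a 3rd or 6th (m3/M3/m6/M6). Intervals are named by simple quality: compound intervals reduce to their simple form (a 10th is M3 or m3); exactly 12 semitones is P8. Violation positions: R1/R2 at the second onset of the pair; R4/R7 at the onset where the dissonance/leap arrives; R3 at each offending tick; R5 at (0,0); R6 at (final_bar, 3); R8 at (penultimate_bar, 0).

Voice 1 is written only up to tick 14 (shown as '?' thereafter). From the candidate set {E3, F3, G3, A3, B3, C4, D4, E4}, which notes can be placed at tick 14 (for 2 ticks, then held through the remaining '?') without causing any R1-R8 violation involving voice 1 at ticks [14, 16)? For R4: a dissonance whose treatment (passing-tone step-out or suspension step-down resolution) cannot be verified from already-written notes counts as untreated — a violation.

{B3, C4, E3, E4, G3}

E3: legal
F3: violates R4,R7
G3: legal
A3: violates R4
B3: legal
C4: legal
D4: violates R4
E4: legal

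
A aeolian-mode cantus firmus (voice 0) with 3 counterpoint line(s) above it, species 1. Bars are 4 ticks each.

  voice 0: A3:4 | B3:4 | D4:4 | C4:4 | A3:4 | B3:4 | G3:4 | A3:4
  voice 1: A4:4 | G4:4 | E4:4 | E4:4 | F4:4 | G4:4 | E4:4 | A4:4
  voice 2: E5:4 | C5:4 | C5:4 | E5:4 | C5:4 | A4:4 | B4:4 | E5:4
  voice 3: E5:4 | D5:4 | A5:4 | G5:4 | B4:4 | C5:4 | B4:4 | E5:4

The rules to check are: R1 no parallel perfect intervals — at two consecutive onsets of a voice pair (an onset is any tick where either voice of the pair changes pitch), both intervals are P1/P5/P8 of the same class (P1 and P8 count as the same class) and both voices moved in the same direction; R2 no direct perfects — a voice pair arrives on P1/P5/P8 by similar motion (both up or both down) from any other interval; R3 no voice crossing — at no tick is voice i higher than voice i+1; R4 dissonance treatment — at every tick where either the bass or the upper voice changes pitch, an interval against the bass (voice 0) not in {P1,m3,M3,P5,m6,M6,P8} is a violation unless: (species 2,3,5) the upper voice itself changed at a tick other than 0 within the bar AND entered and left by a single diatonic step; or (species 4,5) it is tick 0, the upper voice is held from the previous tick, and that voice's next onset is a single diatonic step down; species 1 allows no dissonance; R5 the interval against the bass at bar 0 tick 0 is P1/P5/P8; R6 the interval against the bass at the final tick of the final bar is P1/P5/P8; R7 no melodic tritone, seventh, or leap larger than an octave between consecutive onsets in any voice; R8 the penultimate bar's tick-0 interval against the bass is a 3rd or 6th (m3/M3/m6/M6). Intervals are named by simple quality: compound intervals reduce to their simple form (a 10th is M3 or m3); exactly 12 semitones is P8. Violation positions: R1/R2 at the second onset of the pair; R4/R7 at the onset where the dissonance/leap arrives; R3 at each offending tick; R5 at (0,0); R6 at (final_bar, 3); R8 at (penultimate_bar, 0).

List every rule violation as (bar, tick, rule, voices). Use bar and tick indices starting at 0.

bar 0: v0=A3 v1=A4 v2=E5 v3=E5 downbeat P5
bar 1: v0=B3 v1=G4 v2=C5 v3=D5 downbeat m3
bar 2: v0=D4 v1=E4 v2=C5 v3=A5 downbeat P5
bar 3: v0=C4 v1=E4 v2=E5 v3=G5 downbeat P5
bar 4: v0=A3 v1=F4 v2=C5 v3=B4 downbeat M2
bar 5: v0=B3 v1=G4 v2=A4 v3=C5 downbeat m2
bar 6: v0=G3 v1=E4 v2=B4 v3=B4 downbeat M3
bar 7: v0=A3 v1=A4 v2=E5 v3=E5 downbeat P5
  -> R1 @ bar 1 tick 0 v(1, 3): A4/E5 P5 -> G4/D5 P5 similar
  -> R4 @ bar 1 tick 0 v(0, 2): B3/C5 m2 untreated
  -> R2 @ bar 2 tick 0 v(0, 3): B3/D5 m3 -> D4/A5 P5 similar
  -> R4 @ bar 2 tick 0 v(0, 1): D4/E4 M2 untreated
  -> R4 @ bar 2 tick 0 v(0, 2): D4/C5 m7 untreated
  -> R1 @ bar 3 tick 0 v(0, 3): D4/A5 P5 -> C4/G5 P5 similar
  -> R3 @ bar 4 tick 0 v(2, 3): C5 above B4
  -> R4 @ bar 4 tick 0 v(0, 3): A3/B4 M2 untreated
  -> R3 @ bar 4 tick 1 v(2, 3): C5 above B4
  -> R3 @ bar 4 tick 2 v(2, 3): C5 above B4
  -> R3 @ bar 4 tick 3 v(2, 3): C5 above B4
  -> R4 @ bar 5 tick 0 v(0, 2): B3/A4 m7 untreated
  -> R4 @ bar 5 tick 0 v(0, 3): B3/C5 m2 untreated
  -> R2 @ bar 6 tick 0 v(1, 3): G4/C5 P4 -> E4/B4 P5 similar
  -> R1 @ bar 7 tick 0 v(1, 2): E4/B4 P5 -> A4/E5 P5 similar
  -> R1 @ bar 7 tick 0 v(1, 3): E4/B4 P5 -> A4/E5 P5 similar
  -> R1 @ bar 7 tick 0 v(2, 3): B4/B4 P1 -> E5/E5 P1 similar
  -> R2 @ bar 7 tick 0 v(0, 1): G3/E4 M6 -> A3/A4 P8 similar
  -> R2 @ bar 7 tick 0 v(0, 2): G3/B4 M3 -> A3/E5 P5 similar
  -> R2 @ bar 7 tick 0 v(0, 3): G3/B4 M3 -> A3/E5 P5 similar

(1, 0, R1, (1, 3))
(1, 0, R4, (0, 2))
(2, 0, R2, (0, 3))
(2, 0, R4, (0, 1))
(2, 0, R4, (0, 2))
(3, 0, R1, (0, 3))
(4, 0, R3, (2, 3))
(4, 0, R4, (0, 3))
(4, 1, R3, (2, 3))
(4, 2, R3, (2, 3))
(4, 3, R3, (2, 3))
(5, 0, R4, (0, 2))
(5, 0, R4, (0, 3))
(6, 0, R2, (1, 3))
(7, 0, R1, (1, 2))
(7, 0, R1, (1, 3))
(7, 0, R1, (2, 3))
(7, 0, R2, (0, 1))
(7, 0, R2, (0, 2))
(7, 0, R2, (0, 3))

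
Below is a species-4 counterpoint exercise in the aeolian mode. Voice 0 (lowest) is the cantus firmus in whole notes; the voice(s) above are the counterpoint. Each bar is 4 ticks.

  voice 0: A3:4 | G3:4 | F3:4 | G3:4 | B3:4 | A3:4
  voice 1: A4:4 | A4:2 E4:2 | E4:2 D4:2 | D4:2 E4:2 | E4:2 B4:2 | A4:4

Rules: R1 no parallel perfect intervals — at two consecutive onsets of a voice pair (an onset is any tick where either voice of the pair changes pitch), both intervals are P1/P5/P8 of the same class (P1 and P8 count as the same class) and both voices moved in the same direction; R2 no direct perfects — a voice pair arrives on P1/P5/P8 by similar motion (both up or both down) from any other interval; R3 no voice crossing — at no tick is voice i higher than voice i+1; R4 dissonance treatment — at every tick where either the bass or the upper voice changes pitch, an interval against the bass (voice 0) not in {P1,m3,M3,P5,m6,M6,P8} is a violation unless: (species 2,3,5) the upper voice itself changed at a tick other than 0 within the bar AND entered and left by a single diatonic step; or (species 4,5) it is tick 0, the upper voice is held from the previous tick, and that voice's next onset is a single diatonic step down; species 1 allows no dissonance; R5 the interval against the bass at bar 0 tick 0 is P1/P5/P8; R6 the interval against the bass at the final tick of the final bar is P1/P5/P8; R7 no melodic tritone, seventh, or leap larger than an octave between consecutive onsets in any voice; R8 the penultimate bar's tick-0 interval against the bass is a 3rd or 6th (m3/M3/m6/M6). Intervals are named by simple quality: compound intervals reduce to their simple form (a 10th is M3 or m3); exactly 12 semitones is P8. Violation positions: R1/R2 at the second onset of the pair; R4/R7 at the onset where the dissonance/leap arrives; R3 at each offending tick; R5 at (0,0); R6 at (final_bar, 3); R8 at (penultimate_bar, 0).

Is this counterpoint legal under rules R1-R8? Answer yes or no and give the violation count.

bar 0: v0=A3 v1=A4 (P8)
bar 1: v0=G3 v1=A4 (M2)
bar 2: v0=F3 v1=E4 (M7)
bar 3: v0=G3 v1=D4 (P5)
bar 4: v0=B3 v1=E4 (P4)
bar 5: v0=A3 v1=A4 (P8)
  R4 @ bar1.0: G3/A4 M2 untreated
  R4 @ bar4.0: B3/E4 P4 untreated
  R8 @ bar4.0: penult P4 not 3rd/6th
  R1 @ bar5.0: B3/B4 P8 -> A3/A4 P8 similar

No (4 violations)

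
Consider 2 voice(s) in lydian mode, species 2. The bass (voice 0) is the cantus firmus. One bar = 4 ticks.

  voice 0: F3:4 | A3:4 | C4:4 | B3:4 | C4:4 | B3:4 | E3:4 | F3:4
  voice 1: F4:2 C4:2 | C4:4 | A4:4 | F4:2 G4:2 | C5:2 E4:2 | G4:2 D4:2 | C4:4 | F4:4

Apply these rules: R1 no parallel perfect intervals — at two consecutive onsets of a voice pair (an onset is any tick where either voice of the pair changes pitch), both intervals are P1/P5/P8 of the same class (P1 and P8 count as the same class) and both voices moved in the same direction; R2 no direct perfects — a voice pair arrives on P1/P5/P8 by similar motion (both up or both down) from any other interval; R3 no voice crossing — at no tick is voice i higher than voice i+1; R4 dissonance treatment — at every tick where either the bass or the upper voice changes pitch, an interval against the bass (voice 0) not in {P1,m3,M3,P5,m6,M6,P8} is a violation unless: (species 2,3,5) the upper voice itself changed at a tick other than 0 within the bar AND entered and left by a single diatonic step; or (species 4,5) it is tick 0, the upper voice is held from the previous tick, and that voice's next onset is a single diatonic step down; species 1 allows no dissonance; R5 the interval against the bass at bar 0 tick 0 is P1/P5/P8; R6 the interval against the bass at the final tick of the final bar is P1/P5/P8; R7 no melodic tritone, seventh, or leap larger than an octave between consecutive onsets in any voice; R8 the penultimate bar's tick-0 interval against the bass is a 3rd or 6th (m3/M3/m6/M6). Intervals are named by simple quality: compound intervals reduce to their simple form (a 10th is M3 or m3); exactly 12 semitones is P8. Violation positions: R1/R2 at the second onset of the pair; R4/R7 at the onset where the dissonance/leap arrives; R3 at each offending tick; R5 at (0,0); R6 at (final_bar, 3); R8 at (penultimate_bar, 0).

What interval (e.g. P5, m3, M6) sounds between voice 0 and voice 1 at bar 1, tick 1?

m3

voice 0=A3 voice 1=C4 -> m3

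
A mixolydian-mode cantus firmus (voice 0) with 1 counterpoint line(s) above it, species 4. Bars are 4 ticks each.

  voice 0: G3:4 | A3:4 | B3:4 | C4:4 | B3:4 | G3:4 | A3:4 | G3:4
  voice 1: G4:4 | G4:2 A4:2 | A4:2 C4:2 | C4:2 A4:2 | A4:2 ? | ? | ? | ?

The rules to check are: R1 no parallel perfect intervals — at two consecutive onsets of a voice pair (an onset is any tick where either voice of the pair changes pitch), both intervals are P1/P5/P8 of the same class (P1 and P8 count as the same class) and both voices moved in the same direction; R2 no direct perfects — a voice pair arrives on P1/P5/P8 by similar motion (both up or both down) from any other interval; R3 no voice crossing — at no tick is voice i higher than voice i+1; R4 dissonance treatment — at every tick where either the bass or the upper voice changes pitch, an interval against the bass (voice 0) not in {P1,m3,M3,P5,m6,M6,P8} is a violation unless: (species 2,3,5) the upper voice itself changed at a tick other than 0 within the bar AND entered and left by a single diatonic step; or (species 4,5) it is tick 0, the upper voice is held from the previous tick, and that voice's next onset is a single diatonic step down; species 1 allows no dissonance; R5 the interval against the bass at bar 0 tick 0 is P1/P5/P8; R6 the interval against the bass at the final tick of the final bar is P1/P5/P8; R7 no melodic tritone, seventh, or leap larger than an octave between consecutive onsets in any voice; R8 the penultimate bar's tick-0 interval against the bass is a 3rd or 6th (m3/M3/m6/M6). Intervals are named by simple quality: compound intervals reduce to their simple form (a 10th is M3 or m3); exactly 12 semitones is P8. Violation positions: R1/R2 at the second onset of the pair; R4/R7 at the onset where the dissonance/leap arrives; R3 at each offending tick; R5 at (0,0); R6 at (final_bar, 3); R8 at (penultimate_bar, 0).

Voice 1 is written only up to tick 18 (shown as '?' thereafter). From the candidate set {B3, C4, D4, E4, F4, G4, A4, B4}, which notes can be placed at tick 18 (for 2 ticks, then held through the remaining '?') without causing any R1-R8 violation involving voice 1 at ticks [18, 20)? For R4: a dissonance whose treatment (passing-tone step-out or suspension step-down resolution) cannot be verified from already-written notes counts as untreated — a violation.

B3: violates R7
C4: violates R4
D4: legal
E4: violates R4
F4: violates R4
G4: legal
A4: legal
B4: legal

{A4, B4, D4, G4}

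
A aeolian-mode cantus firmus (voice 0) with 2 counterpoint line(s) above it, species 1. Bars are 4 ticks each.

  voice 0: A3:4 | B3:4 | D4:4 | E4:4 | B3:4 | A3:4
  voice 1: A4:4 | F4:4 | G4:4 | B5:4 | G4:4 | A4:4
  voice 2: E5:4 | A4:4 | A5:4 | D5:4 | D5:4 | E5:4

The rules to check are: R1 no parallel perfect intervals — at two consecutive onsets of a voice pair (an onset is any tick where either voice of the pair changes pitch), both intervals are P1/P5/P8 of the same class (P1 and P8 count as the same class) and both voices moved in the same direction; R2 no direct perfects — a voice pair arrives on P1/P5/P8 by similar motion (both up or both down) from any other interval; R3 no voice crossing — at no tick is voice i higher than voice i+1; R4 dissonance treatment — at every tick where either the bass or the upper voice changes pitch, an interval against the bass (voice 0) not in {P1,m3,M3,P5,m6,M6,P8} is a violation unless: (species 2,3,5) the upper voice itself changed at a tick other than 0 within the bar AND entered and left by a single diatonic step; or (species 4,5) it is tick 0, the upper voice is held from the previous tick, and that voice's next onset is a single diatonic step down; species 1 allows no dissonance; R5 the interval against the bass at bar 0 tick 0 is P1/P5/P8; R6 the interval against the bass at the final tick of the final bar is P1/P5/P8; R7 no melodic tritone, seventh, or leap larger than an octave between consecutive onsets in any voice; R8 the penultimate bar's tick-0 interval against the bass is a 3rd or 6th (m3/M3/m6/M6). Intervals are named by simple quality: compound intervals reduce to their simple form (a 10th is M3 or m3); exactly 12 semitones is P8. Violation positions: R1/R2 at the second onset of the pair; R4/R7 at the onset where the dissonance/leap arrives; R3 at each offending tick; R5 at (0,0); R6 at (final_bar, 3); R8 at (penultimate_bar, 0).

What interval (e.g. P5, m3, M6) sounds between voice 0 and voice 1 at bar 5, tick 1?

P8

voice 0=A3 voice 1=A4 -> P8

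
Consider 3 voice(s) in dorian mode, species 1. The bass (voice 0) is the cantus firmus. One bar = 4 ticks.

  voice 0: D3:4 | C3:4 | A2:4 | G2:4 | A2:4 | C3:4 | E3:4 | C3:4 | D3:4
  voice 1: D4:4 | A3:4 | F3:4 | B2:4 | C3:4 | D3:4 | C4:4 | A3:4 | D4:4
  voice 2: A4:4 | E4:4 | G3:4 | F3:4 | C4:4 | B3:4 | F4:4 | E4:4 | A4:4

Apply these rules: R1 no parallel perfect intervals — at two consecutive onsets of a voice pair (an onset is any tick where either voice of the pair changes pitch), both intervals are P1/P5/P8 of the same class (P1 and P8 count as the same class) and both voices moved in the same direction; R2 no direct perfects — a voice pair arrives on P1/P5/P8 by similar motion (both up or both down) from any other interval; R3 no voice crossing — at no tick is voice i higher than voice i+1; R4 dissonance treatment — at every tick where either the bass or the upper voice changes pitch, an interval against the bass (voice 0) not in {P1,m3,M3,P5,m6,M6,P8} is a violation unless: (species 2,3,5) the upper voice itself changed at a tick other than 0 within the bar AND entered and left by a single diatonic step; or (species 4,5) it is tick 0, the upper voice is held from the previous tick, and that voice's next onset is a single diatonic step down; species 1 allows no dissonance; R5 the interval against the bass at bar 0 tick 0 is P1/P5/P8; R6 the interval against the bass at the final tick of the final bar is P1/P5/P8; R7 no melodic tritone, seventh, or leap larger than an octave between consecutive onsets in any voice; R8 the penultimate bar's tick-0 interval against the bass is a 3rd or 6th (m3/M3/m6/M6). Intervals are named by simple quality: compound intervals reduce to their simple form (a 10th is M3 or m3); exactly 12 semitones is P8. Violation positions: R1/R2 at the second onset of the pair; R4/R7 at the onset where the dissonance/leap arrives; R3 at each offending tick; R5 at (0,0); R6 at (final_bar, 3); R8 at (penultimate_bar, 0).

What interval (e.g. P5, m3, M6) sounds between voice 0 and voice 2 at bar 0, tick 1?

voice 0=D3 voice 2=A4 -> P5

P5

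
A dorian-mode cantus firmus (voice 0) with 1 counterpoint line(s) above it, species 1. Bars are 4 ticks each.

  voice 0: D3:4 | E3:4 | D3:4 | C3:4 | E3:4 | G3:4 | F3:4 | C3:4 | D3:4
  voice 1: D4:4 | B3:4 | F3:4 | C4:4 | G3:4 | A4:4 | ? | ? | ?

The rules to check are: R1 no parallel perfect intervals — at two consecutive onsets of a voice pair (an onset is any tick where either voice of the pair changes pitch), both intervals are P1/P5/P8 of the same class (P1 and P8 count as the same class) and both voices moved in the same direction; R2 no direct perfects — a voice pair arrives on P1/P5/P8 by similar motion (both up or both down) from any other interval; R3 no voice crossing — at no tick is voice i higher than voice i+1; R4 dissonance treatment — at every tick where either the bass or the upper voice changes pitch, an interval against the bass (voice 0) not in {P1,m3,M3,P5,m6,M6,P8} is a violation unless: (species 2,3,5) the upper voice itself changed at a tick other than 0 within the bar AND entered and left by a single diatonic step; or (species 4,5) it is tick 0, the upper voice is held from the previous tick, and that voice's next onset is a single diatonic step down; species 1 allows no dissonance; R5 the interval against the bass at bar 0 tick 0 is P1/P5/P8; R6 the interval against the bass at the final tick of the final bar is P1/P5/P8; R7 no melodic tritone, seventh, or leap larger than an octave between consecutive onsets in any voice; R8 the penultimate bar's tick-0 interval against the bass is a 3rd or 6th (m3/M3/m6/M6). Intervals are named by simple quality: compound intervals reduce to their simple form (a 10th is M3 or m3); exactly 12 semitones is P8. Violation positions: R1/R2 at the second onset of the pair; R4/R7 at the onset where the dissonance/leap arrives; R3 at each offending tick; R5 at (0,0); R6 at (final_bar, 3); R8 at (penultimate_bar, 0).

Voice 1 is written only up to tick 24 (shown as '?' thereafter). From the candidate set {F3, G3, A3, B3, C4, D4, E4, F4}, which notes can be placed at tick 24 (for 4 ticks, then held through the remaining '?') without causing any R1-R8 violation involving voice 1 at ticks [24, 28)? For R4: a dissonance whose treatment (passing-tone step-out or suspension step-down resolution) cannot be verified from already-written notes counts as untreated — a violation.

F3: violates R2,R7
G3: violates R4,R7
A3: legal
B3: violates R4,R7
C4: violates R2
D4: legal
E4: violates R4
F4: violates R2

{A3, D4}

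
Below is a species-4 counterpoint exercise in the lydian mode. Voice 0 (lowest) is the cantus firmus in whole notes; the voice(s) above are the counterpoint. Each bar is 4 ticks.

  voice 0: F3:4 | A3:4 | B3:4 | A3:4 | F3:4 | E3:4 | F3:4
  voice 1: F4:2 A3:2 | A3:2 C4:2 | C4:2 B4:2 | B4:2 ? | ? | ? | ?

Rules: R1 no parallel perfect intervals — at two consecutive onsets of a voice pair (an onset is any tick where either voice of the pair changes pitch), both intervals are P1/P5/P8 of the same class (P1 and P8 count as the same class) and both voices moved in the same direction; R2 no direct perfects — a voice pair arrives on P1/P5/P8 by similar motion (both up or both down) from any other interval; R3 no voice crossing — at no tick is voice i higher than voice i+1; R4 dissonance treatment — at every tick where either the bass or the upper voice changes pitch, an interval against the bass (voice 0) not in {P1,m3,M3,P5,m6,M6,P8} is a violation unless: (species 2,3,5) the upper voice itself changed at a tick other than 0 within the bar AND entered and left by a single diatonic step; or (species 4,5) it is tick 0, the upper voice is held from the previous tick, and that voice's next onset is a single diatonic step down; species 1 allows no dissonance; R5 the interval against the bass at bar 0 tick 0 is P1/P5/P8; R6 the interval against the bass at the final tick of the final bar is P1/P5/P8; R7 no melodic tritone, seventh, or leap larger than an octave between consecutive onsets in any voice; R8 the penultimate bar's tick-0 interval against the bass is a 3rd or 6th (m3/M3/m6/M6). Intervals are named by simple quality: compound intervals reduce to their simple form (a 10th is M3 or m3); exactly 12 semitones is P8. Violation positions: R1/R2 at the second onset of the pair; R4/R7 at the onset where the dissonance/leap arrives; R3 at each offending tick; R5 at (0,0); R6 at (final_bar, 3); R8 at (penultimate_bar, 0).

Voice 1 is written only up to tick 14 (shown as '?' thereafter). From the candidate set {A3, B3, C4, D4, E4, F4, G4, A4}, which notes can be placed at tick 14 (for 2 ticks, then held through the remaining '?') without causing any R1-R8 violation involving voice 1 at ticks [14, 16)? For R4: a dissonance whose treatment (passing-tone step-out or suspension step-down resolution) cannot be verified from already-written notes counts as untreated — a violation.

{A4, E4}

A3: violates R7
B3: violates R4
C4: violates R7
D4: violates R4
E4: legal
F4: violates R7
G4: violates R4
A4: legal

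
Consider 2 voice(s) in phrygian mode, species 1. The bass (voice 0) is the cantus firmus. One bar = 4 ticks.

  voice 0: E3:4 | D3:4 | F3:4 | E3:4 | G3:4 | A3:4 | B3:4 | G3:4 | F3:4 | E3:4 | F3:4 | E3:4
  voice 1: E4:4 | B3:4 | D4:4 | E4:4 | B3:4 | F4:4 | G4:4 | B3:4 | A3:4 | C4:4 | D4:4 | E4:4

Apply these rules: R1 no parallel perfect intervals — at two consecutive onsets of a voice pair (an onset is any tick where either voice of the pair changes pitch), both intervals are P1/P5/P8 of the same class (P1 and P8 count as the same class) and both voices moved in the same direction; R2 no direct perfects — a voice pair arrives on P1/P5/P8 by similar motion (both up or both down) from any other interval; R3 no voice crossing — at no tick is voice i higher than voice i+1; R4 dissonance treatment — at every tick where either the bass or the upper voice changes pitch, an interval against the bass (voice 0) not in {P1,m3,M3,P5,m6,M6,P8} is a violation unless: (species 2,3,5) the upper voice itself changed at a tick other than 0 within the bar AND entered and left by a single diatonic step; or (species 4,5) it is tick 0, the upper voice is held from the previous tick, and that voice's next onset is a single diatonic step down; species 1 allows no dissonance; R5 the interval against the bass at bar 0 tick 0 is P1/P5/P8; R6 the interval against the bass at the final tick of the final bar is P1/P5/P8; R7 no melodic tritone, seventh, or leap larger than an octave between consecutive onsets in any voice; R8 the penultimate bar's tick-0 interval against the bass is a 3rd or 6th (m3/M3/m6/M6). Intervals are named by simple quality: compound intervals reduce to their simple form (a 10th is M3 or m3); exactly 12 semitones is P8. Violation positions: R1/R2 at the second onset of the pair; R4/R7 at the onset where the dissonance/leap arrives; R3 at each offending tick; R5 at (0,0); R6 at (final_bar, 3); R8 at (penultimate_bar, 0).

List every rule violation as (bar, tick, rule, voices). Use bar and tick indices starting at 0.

bar 0: v0=E3 v1=E4 downbeat P8
bar 1: v0=D3 v1=B3 downbeat M6
bar 2: v0=F3 v1=D4 downbeat M6
bar 3: v0=E3 v1=E4 downbeat P8
bar 4: v0=G3 v1=B3 downbeat M3
bar 5: v0=A3 v1=F4 downbeat m6
bar 6: v0=B3 v1=G4 downbeat m6
bar 7: v0=G3 v1=B3 downbeat M3
bar 8: v0=F3 v1=A3 downbeat M3
bar 9: v0=E3 v1=C4 downbeat m6
bar 10: v0=F3 v1=D4 downbeat M6
bar 11: v0=E3 v1=E4 downbeat P8
  -> R7 @ bar 5 tick 0 v(1,): B3->F4 leap 6st

(5, 0, R7, (1,))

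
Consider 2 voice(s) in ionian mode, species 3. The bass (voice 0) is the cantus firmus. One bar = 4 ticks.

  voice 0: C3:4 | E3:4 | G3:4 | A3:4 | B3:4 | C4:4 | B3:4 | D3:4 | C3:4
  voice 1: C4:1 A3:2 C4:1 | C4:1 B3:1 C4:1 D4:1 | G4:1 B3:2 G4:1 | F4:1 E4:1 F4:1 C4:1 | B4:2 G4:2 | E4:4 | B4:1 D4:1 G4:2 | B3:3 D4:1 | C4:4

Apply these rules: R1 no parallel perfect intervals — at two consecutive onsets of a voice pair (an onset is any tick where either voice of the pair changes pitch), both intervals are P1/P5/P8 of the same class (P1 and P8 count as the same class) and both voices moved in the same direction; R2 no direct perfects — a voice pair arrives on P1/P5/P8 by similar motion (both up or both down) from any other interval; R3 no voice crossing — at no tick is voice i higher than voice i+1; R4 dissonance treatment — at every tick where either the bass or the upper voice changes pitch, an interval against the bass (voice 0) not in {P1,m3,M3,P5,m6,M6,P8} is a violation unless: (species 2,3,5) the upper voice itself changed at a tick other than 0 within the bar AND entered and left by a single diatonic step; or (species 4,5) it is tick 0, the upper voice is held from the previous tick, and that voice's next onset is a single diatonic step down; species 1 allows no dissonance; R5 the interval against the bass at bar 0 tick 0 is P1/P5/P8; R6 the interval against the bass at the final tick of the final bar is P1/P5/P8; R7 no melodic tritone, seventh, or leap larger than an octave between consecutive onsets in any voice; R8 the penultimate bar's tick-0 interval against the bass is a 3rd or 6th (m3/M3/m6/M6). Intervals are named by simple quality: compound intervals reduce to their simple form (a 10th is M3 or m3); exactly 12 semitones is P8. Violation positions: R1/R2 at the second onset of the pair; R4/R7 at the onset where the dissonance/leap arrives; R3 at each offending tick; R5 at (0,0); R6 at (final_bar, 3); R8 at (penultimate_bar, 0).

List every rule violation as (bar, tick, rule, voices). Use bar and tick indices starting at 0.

bar 0: v0=C3 v1=C4 downbeat P8
bar 1: v0=E3 v1=C4 downbeat m6
bar 2: v0=G3 v1=G4 downbeat P8
bar 3: v0=A3 v1=F4 downbeat m6
bar 4: v0=B3 v1=B4 downbeat P8
bar 5: v0=C4 v1=E4 downbeat M3
bar 6: v0=B3 v1=B4 downbeat P8
bar 7: v0=D3 v1=B3 downbeat M6
bar 8: v0=C3 v1=C4 downbeat P8
  -> R4 @ bar 1 tick 3 v(0, 1): E3/D4 m7 untreated
  -> R2 @ bar 2 tick 0 v(0, 1): E3/D4 m7 -> G3/G4 P8 similar
  -> R2 @ bar 4 tick 0 v(0, 1): A3/C4 m3 -> B3/B4 P8 similar
  -> R7 @ bar 4 tick 0 v(1,): C4->B4 leap 11st
  -> R1 @ bar 8 tick 0 v(0, 1): D3/D4 P8 -> C3/C4 P8 similar

(1, 3, R4, (0, 1))
(2, 0, R2, (0, 1))
(4, 0, R2, (0, 1))
(4, 0, R7, (1,))
(8, 0, R1, (0, 1))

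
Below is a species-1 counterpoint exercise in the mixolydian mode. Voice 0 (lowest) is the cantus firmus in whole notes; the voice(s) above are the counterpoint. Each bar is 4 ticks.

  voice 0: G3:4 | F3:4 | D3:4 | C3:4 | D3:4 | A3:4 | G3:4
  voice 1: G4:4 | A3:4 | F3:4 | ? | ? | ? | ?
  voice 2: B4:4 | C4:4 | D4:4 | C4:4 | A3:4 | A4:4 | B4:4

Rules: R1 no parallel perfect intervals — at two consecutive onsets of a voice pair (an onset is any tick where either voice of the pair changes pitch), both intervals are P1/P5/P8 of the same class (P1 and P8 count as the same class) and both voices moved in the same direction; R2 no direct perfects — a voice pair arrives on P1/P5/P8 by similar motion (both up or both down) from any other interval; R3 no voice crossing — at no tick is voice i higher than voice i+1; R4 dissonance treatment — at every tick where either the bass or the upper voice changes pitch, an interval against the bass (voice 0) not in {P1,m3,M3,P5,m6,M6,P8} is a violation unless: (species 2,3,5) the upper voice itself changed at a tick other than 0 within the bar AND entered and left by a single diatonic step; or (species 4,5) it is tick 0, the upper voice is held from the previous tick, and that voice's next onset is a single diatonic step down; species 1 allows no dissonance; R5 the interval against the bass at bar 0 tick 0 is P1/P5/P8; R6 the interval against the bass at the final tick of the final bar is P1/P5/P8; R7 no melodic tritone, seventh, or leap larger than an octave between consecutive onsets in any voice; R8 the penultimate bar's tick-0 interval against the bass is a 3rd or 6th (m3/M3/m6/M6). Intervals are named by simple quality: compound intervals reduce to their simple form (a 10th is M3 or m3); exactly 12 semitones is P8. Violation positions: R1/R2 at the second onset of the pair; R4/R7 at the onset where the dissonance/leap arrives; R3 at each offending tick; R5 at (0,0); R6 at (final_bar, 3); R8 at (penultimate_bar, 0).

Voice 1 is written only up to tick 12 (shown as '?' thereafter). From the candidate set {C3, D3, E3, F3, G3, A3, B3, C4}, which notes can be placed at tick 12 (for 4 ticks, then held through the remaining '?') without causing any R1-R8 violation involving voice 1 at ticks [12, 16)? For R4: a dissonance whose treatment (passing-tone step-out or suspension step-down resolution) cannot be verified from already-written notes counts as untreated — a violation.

{A3, C4, E3, G3}

C3: violates R2
D3: violates R4
E3: legal
F3: violates R4
G3: legal
A3: legal
B3: violates R4,R7
C4: legal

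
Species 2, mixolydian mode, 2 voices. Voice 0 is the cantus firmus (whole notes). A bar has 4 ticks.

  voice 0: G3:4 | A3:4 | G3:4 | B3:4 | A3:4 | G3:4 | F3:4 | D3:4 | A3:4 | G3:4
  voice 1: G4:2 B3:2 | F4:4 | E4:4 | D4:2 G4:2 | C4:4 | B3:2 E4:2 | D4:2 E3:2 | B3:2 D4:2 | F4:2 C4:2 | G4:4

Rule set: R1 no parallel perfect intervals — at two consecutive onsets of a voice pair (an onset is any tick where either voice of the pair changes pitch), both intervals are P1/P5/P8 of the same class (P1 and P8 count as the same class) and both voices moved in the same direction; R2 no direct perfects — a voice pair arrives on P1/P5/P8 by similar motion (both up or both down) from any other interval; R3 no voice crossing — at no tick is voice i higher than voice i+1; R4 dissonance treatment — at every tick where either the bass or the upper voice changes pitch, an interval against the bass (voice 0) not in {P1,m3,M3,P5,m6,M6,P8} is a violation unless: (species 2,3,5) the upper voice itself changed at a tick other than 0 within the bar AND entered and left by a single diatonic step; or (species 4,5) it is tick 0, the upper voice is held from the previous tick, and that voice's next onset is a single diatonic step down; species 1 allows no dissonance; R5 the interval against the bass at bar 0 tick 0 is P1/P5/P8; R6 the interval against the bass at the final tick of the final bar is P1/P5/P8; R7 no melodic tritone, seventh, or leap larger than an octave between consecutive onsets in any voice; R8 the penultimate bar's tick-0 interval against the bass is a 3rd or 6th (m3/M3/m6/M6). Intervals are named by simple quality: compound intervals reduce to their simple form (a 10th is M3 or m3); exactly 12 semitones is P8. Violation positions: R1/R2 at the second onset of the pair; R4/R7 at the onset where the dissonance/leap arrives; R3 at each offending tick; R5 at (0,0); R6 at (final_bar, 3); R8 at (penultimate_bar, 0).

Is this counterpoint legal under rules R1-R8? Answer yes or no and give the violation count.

bar 0: v0=G3 v1=G4 (P8)
bar 1: v0=A3 v1=F4 (m6)
bar 2: v0=G3 v1=E4 (M6)
bar 3: v0=B3 v1=D4 (m3)
bar 4: v0=A3 v1=C4 (m3)
bar 5: v0=G3 v1=B3 (M3)
bar 6: v0=F3 v1=D4 (M6)
bar 7: v0=D3 v1=B3 (M6)
bar 8: v0=A3 v1=F4 (m6)
bar 9: v0=G3 v1=G4 (P8)
  R7 @ bar1.0: B3->F4 leap 6st
  R3 @ bar6.2: F3 above E3
  R4 @ bar6.2: F3/E3 m2 untreated
  R7 @ bar6.2: D4->E3 leap 10st
  R3 @ bar6.3: F3 above E3

No (5 violations)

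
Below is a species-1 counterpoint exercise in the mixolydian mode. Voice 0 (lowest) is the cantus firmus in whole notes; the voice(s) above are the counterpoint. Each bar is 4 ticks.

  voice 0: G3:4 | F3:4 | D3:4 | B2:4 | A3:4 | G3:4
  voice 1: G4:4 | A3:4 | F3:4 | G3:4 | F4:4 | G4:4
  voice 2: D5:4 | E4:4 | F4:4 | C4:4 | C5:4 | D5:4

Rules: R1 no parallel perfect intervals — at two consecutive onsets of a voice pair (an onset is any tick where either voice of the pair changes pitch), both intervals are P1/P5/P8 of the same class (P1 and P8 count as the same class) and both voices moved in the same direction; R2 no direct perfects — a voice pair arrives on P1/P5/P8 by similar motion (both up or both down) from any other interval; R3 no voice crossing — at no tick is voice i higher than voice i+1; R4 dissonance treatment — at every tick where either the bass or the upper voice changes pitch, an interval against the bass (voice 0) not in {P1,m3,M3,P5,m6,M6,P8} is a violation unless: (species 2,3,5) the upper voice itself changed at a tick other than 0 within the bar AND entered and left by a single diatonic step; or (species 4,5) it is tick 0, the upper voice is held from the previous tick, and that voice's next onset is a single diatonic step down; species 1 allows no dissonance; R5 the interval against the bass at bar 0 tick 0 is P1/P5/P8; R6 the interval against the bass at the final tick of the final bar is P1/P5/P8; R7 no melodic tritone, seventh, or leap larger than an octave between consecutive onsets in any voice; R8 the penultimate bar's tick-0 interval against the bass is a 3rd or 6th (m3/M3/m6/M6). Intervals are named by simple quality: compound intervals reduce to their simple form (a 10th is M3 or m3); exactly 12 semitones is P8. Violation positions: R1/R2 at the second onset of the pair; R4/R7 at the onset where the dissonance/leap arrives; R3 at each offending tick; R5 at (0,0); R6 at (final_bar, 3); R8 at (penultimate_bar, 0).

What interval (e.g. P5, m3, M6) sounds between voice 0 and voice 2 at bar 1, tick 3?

voice 0=F3 voice 2=E4 -> M7

M7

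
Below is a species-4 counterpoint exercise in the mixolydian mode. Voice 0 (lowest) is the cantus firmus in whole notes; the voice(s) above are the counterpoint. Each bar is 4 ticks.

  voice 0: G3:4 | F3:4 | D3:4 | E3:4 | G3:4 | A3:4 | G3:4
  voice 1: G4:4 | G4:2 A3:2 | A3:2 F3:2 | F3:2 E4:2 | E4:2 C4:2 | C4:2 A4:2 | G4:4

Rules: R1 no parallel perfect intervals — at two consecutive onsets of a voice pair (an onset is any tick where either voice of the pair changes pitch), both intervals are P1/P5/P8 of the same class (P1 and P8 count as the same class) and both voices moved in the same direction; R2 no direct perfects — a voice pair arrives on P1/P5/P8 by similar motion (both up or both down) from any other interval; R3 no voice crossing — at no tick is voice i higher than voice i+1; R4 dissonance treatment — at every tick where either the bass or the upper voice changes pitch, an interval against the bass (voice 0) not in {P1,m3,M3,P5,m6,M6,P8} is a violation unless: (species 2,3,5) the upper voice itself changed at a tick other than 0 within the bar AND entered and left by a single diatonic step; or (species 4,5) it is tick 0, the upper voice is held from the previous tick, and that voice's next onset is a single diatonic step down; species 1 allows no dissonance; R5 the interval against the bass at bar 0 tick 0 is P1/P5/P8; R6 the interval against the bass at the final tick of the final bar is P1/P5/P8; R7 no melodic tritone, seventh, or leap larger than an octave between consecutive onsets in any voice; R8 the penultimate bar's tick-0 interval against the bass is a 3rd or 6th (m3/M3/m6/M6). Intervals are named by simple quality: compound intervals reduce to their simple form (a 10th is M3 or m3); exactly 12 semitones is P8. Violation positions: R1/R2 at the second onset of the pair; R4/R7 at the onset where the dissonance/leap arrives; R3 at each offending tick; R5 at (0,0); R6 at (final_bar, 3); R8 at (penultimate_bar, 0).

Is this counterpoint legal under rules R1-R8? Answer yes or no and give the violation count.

No (6 violations)

bar 0: v0=G3 v1=G4 (P8)
bar 1: v0=F3 v1=G4 (M2)
bar 2: v0=D3 v1=A3 (P5)
bar 3: v0=E3 v1=F3 (m2)
bar 4: v0=G3 v1=E4 (M6)
bar 5: v0=A3 v1=C4 (m3)
bar 6: v0=G3 v1=G4 (P8)
  R4 @ bar1.0: F3/G4 M2 untreated
  R7 @ bar1.2: G4->A3 leap 10st
  R4 @ bar3.0: E3/F3 m2 untreated
  R7 @ bar3.2: F3->E4 leap 11st
  R4 @ bar4.2: G3/C4 P4 untreated
  R1 @ bar6.0: A3/A4 P8 -> G3/G4 P8 similar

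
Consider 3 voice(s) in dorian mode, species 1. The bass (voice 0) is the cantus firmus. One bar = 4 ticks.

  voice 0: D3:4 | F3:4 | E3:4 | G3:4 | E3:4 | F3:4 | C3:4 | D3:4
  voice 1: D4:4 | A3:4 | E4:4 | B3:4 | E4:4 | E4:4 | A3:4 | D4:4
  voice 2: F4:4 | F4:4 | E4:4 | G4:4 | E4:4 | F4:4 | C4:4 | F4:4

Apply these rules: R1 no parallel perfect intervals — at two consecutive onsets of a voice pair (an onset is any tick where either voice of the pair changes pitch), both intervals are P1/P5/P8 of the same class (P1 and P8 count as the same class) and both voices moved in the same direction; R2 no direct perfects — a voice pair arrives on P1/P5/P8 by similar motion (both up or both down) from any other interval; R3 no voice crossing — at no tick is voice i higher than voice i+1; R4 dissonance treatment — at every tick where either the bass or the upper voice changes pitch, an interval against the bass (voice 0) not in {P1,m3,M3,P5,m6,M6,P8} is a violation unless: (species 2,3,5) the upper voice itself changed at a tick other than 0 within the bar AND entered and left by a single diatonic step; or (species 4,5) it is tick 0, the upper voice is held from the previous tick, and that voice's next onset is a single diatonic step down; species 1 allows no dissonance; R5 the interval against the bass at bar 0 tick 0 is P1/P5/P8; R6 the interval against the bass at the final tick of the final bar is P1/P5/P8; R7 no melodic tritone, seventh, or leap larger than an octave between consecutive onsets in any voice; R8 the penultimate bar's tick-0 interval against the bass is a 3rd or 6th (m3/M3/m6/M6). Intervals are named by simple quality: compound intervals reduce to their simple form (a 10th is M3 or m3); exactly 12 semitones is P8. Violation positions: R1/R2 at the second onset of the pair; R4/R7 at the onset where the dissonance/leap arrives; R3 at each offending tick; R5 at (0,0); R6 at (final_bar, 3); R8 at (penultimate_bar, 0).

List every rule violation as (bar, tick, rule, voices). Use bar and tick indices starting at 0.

(0, 0, R5, (0, 2))
(2, 0, R1, (0, 2))
(3, 0, R1, (0, 2))
(4, 0, R1, (0, 2))
(5, 0, R1, (0, 2))
(5, 0, R4, (0, 1))
(6, 0, R1, (0, 2))
(6, 0, R8, (0, 2))
(7, 0, R2, (0, 1))
(7, 3, R6, (0, 2))

bar 0: v0=D3 v1=D4 v2=F4 downbeat m3
bar 1: v0=F3 v1=A3 v2=F4 downbeat P8
bar 2: v0=E3 v1=E4 v2=E4 downbeat P8
bar 3: v0=G3 v1=B3 v2=G4 downbeat P8
bar 4: v0=E3 v1=E4 v2=E4 downbeat P8
bar 5: v0=F3 v1=E4 v2=F4 downbeat P8
bar 6: v0=C3 v1=A3 v2=C4 downbeat P8
bar 7: v0=D3 v1=D4 v2=F4 downbeat m3
  -> R5 @ bar 0 tick 0 v(0, 2): opens on m3
  -> R1 @ bar 2 tick 0 v(0, 2): F3/F4 P8 -> E3/E4 P8 similar
  -> R1 @ bar 3 tick 0 v(0, 2): E3/E4 P8 -> G3/G4 P8 similar
  -> R1 @ bar 4 tick 0 v(0, 2): G3/G4 P8 -> E3/E4 P8 similar
  -> R1 @ bar 5 tick 0 v(0, 2): E3/E4 P8 -> F3/F4 P8 similar
  -> R4 @ bar 5 tick 0 v(0, 1): F3/E4 M7 untreated
  -> R1 @ bar 6 tick 0 v(0, 2): F3/F4 P8 -> C3/C4 P8 similar
  -> R8 @ bar 6 tick 0 v(0, 2): penult P8 not 3rd/6th
  -> R2 @ bar 7 tick 0 v(0, 1): C3/A3 M6 -> D3/D4 P8 similar
  -> R6 @ bar 7 tick 3 v(0, 2): closes on m3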